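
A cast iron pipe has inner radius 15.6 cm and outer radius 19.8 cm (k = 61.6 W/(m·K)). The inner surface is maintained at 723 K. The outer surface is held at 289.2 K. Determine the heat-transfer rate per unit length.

Q' = 704 kW/m

Q' = 2πk·ΔT/ln(r₂/r₁) = 2π × 61.6 × 433.8 / ln(0.198/0.156) = 7.04×10^5 W/m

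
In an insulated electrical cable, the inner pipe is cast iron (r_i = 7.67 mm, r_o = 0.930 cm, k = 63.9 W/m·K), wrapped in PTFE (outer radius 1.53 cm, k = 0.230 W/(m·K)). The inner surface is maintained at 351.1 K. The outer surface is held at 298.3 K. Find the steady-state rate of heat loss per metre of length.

Q' = 153 W/m

Series thermal resistances, inner to outer:
  R'_cast iron = ln(0.00930/0.00767)/(2πk) = 0.1927/(2π·63.9) = 4.799×10^-4 m·K/W
  R'_PTFE = ln(0.0153/0.00930)/(2πk) = 0.4978/(2π·0.230) = 0.3445 m·K/W
ΣR = 4.799×10^-4 + 0.3445 = 0.3450 m·K/W
Q' = ΔT/ΣR = (351.1 K − 298.3 K)/0.3450 = 153 W/m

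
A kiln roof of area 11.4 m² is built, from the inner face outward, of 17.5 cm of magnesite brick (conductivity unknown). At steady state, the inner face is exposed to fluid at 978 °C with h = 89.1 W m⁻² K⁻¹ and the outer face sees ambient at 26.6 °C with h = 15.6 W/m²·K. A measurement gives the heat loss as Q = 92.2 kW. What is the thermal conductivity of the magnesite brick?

ΣR = ΔT/Q = |978 − 26.6|/92200 = 0.01032 K/W
Known resistances:
  R_conv,in = 1/(hA) = 1/(89.1·11.4) = 9.845×10^-4 K/W
  R_conv,out = 1/(hA) = 1/(15.6·11.4) = 0.005623 K/W
R_magnesite brick = ΣR − ΣR_known = 0.01032 − 0.006608 = 0.003712 K/W
L/(kA) = 0.003712 ⇒ k = 0.175/(0.003712·11.4) = 4.14 W/m·K

k = 4.14 W/m·K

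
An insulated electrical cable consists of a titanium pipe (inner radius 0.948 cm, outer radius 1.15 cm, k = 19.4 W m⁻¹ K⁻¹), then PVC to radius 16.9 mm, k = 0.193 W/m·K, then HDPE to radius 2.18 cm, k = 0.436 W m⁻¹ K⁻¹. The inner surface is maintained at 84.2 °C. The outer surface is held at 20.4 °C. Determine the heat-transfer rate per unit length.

Q' = 155 W/m

Resistance network (inner→outer):
  R'_titanium = ln(0.0115/0.00948)/(2πk) = 0.1932/(2π·19.4) = 0.001585 m·K/W
  R'_PVC = ln(0.0169/0.0115)/(2πk) = 0.3850/(2π·0.193) = 0.3175 m·K/W
  R'_HDPE = ln(0.0218/0.0169)/(2πk) = 0.2546/(2π·0.436) = 0.09294 m·K/W
ΣR = 0.001585 + 0.3175 + 0.09294 = 0.4120 m·K/W
Q' = ΔT/ΣR = (84.2 °C − 20.4 °C)/0.4120 = 155 W/m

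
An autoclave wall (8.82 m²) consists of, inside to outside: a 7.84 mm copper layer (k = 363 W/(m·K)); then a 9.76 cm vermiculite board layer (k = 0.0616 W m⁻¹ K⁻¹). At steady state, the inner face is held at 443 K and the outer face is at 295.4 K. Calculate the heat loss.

Q = 822 W

Resistance network (inner→outer):
  R_copper = L/(kA) = 0.00784/(363·8.82) = 2.449×10^-6 K/W
  R_vermiculite board = L/(kA) = 0.0976/(0.0616·8.82) = 0.1796 K/W
ΣR = 2.449×10^-6 + 0.1796 = 0.1796 K/W
Q = ΔT/ΣR = (443 K − 295.4 K)/0.1796 = 822 W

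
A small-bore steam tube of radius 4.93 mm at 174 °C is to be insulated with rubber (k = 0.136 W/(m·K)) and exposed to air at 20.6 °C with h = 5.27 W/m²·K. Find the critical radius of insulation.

r_cr = 2.58 cm

For a cylinder, r_cr = k_ins/h = 0.136/5.27 = 0.0258 m = 2.58 cm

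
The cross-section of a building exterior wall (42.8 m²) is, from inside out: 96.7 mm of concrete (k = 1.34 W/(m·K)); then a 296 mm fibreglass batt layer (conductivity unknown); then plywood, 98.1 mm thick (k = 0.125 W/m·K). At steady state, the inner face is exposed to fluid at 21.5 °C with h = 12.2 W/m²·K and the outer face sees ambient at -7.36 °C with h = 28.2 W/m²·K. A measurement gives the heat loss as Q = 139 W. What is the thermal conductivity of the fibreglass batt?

ΣR = ΔT/Q = |21.5 − -7.36|/139 = 0.2076 K/W
Known resistances:
  R_conv,in = 1/(hA) = 1/(12.2·42.8) = 0.001915 K/W
  R_concrete = L/(kA) = 0.0967/(1.34·42.8) = 0.001686 K/W
  R_plywood = L/(kA) = 0.0981/(0.125·42.8) = 0.01834 K/W
  R_conv,out = 1/(hA) = 1/(28.2·42.8) = 8.285×10^-4 K/W
R_fibreglass batt = ΣR − ΣR_known = 0.2076 − 0.02277 = 0.1848 K/W
L/(kA) = 0.1848 ⇒ k = 0.296/(0.1848·42.8) = 0.0374 W/m·K

k = 0.0374 W/m·K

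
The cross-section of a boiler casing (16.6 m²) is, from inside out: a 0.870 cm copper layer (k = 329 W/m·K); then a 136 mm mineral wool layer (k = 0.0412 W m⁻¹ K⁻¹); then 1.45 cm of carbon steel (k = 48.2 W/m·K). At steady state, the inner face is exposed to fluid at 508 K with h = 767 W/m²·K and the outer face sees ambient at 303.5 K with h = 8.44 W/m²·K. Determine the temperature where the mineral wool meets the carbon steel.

Treat each layer as a resistance in series:
  R_conv,in = 1/(hA) = 1/(767·16.6) = 7.854×10^-5 K/W
  R_copper = L/(kA) = 0.00870/(329·16.6) = 1.593×10^-6 K/W
  R_mineral wool = L/(kA) = 0.136/(0.0412·16.6) = 0.1989 K/W
  R_carbon steel = L/(kA) = 0.0145/(48.2·16.6) = 1.812×10^-5 K/W
  R_conv,out = 1/(hA) = 1/(8.44·16.6) = 0.007138 K/W
ΣR = 7.854×10^-5 + 1.593×10^-6 + 0.1989 + 1.812×10^-5 + 0.007138 = 0.2061 K/W
Q = ΔT/ΣR = (508 K − 303.5 K)/0.2061 = 992.2 W
From the inner boundary to the mineral wool/carbon steel interface, ΣR_partial = 0.1990 K/W.
T_interface = T_in − Q·ΣR_partial = 508 K − (992.2)(0.1990) = 310.6 K

T = 310.6 K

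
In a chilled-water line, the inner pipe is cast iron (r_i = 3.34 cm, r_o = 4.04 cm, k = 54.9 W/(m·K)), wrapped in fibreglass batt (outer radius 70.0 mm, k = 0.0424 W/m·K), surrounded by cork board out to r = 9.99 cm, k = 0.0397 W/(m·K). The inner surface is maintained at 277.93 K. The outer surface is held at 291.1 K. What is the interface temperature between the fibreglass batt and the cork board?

Treat each layer as a resistance in series:
  R'_cast iron = ln(0.0404/0.0334)/(2πk) = 0.1903/(2π·54.9) = 5.516×10^-4 m·K/W
  R'_fibreglass batt = ln(0.0700/0.0404)/(2πk) = 0.5497/(2π·0.0424) = 2.063 m·K/W
  R'_cork board = ln(0.0999/0.0700)/(2πk) = 0.3557/(2π·0.0397) = 1.426 m·K/W
ΣR = 5.516×10^-4 + 2.063 + 1.426 = 3.490 m·K/W
Q' = ΔT/ΣR = (277.93 K − 291.1 K)/3.490 = -3.774 W/m
From the inner boundary to the fibreglass batt/cork board interface, ΣR_partial = 2.064 m·K/W.
T_interface = T_in − Q'·ΣR_partial = 277.93 K − (-3.774)(2.064) = 285.7 K

T = 285.7 K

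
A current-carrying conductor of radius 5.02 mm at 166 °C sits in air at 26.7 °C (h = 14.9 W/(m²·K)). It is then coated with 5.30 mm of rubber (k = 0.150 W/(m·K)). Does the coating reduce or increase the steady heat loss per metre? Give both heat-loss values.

Critical radius for a cylinder: r_cr = k/h = 0.0101 m = 1.01 cm.
Outer radius after coating: r₂ = 0.00502 + 0.00530 = 0.01032 m.
r₁ < r_cr < r₂: heat loss rises to a maximum at r_cr then falls. Whether the coating helps depends on whether Q(r₂) has dropped back below Q(r₁).
Bare: R = 1/(2πr₁h) = 2.128 m·K/W; Q = 139.3/2.128 = 65.5 W/m.
Coated: R = R_cond + R_conv = 1.800 m·K/W; Q = 139.3/1.800 = 77.4 W/m.

increases: 65.5 → 77.4 W/m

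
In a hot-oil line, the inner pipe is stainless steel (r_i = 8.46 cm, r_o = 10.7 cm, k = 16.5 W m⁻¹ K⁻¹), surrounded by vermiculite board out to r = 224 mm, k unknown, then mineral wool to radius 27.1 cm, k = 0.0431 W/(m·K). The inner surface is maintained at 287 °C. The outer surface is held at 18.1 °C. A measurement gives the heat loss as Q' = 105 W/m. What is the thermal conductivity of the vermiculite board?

ΣR = ΔT/Q' = |287 − 18.1|/105 = 2.561 m·K/W
Known resistances:
  R'_stainless steel = ln(0.107/0.0846)/(2πk) = 0.2349/(2π·16.5) = 0.002266 m·K/W
  R'_mineral wool = ln(0.271/0.224)/(2πk) = 0.1905/(2π·0.0431) = 0.7034 m·K/W
R_vermiculite board = ΣR − ΣR_known = 2.561 − 0.7057 = 1.855 m·K/W
ln(r₂/r₁)/(2πk) = 1.855 ⇒ k = 0.7388/(2π·1.855) = 0.0634 W/m·K

k = 0.0634 W/m·K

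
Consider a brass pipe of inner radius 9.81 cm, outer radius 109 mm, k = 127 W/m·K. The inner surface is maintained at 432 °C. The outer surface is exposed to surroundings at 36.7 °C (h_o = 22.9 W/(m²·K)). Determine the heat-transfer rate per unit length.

Resistance network (inner→outer):
  R'_brass = ln(0.109/0.0981)/(2πk) = 0.1054/(2π·127) = 1.320×10^-4 m·K/W
  R'_conv,out = 1/(2πr h) = 1/(2π·0.109·22.9) = 0.06376 m·K/W
ΣR = 1.320×10^-4 + 0.06376 = 0.06389 m·K/W
Q' = ΔT/ΣR = (432 °C − 36.7 °C)/0.06389 = 6190 W/m

Q' = 6190 W/m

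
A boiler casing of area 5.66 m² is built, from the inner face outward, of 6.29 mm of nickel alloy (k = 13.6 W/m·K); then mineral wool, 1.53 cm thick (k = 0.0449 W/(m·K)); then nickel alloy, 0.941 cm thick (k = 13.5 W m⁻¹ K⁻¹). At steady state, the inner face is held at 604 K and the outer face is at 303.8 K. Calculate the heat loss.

Resistance network (inner→outer):
  R_nickel alloy = L/(kA) = 0.00629/(13.6·5.66) = 8.171×10^-5 K/W
  R_mineral wool = L/(kA) = 0.0153/(0.0449·5.66) = 0.06020 K/W
  R_nickel alloy = L/(kA) = 0.00941/(13.5·5.66) = 1.232×10^-4 K/W
ΣR = 8.171×10^-5 + 0.06020 + 1.232×10^-4 = 0.06040 K/W
Q = ΔT/ΣR = (604 K − 303.8 K)/0.06040 = 4970 W

Q = 4.97 kW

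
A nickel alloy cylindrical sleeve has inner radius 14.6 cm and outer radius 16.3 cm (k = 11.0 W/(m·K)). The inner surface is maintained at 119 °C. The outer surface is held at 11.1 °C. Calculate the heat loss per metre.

Q' = 2πk·ΔT/ln(r₂/r₁) = 2π × 11.0 × 107.9 / ln(0.163/0.146) = 67700 W/m

Q' = 67.7 kW/m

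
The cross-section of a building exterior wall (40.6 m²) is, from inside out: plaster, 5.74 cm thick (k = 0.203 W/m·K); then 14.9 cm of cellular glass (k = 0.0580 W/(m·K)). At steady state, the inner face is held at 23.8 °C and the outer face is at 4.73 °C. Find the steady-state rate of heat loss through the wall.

Series thermal resistances, inner to outer:
  R_plaster = L/(kA) = 0.0574/(0.203·40.6) = 0.006964 K/W
  R_cellular glass = L/(kA) = 0.149/(0.0580·40.6) = 0.06328 K/W
ΣR = 0.006964 + 0.06328 = 0.07024 K/W
Q = ΔT/ΣR = (23.8 °C − 4.73 °C)/0.07024 = 271 W

Q = 271 W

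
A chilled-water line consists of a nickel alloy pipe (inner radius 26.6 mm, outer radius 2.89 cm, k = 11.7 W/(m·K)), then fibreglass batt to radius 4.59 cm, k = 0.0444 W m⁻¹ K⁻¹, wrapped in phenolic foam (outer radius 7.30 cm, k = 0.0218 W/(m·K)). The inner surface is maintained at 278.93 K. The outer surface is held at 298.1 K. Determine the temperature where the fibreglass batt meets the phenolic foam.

Treat each layer as a resistance in series:
  R'_nickel alloy = ln(0.0289/0.0266)/(2πk) = 0.08293/(2π·11.7) = 0.001128 m·K/W
  R'_fibreglass batt = ln(0.0459/0.0289)/(2πk) = 0.4626/(2π·0.0444) = 1.658 m·K/W
  R'_phenolic foam = ln(0.0730/0.0459)/(2πk) = 0.4640/(2π·0.0218) = 3.387 m·K/W
ΣR = 0.001128 + 1.658 + 3.387 = 5.046 m·K/W
Q' = ΔT/ΣR = (278.93 K − 298.1 K)/5.046 = -3.799 W/m
From the inner boundary to the fibreglass batt/phenolic foam interface, ΣR_partial = 1.659 m·K/W.
T_interface = T_in − Q'·ΣR_partial = 278.93 K − (-3.799)(1.659) = 285.2 K

T = 285.2 K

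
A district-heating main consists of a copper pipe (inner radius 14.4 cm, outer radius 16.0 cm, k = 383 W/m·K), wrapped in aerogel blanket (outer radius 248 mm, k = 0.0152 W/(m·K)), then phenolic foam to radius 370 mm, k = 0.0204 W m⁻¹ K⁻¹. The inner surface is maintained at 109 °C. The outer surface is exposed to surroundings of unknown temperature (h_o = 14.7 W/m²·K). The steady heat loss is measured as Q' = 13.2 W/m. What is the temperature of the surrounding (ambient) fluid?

Series resistances:
  R'_copper = ln(0.160/0.144)/(2πk) = 0.1054/(2π·383) = 4.378×10^-5 m·K/W
  R'_aerogel blanket = ln(0.248/0.160)/(2πk) = 0.4383/(2π·0.0152) = 4.589 m·K/W
  R'_phenolic foam = ln(0.370/0.248)/(2πk) = 0.4001/(2π·0.0204) = 3.121 m·K/W
  R'_conv,out = 1/(2πr h) = 1/(2π·0.370·14.7) = 0.02926 m·K/W
ΣR = 7.739 m·K/W
ΔT = Q'·ΣR = 13.2 × 7.739 = 102.2 K
Heat flows outward, so T_out = T_in − ΔT = 109 − 102.2 = 6.8 °C

T_out = 6.8 °C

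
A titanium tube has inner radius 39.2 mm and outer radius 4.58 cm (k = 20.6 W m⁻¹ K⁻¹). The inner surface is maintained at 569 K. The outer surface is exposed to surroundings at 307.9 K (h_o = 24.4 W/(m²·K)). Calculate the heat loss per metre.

Q' = 1820 W/m

Resistance network (inner→outer):
  R'_titanium = ln(0.0458/0.0392)/(2πk) = 0.1556/(2π·20.6) = 0.001202 m·K/W
  R'_conv,out = 1/(2πr h) = 1/(2π·0.0458·24.4) = 0.1424 m·K/W
ΣR = 0.001202 + 0.1424 = 0.1436 m·K/W
Q' = ΔT/ΣR = (569 K − 307.9 K)/0.1436 = 1820 W/m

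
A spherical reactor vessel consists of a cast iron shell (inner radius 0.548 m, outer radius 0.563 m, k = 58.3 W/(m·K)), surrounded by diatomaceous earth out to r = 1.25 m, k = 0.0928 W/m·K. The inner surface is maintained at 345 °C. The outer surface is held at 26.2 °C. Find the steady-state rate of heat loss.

Q = 381 W

Resistance network (inner→outer):
  R_cast iron = (1/0.548 − 1/0.563)/(4πk) = 0.04862/(4π·58.3) = 6.636×10^-5 K/W
  R_diatomaceous earth = (1/0.563 − 1/1.25)/(4πk) = 0.9762/(4π·0.0928) = 0.8371 K/W
ΣR = 6.636×10^-5 + 0.8371 = 0.8372 K/W
Q = ΔT/ΣR = (345 °C − 26.2 °C)/0.8372 = 381 W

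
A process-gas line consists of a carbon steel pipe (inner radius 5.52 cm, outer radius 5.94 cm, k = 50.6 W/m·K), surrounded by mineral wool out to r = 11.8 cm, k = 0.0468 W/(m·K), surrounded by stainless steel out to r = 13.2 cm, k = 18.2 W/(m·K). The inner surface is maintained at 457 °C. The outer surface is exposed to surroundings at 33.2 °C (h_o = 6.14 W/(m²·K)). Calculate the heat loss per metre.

Treat each layer as a resistance in series:
  R'_carbon steel = ln(0.0594/0.0552)/(2πk) = 0.07333/(2π·50.6) = 2.307×10^-4 m·K/W
  R'_mineral wool = ln(0.118/0.0594)/(2πk) = 0.6864/(2π·0.0468) = 2.334 m·K/W
  R'_stainless steel = ln(0.132/0.118)/(2πk) = 0.1121/(2π·18.2) = 9.804×10^-4 m·K/W
  R'_conv,out = 1/(2πr h) = 1/(2π·0.132·6.14) = 0.1964 m·K/W
ΣR = 2.307×10^-4 + 2.334 + 9.804×10^-4 + 0.1964 = 2.532 m·K/W
Q' = ΔT/ΣR = (457 °C − 33.2 °C)/2.532 = 167 W/m

Q' = 167 W/m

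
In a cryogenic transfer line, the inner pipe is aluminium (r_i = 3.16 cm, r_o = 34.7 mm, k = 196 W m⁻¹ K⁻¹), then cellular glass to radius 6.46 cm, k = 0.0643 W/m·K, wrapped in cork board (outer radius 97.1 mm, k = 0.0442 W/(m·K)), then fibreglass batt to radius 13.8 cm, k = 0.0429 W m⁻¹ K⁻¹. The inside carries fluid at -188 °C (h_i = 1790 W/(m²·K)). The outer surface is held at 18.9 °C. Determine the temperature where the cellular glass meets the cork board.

T = -114 °C

Series thermal resistances, inner to outer:
  R'_conv,in = 1/(2πr h) = 1/(2π·0.0316·1790) = 0.002814 m·K/W
  R'_aluminium = ln(0.0347/0.0316)/(2πk) = 0.09358/(2π·196) = 7.599×10^-5 m·K/W
  R'_cellular glass = ln(0.0646/0.0347)/(2πk) = 0.6215/(2π·0.0643) = 1.538 m·K/W
  R'_cork board = ln(0.0971/0.0646)/(2πk) = 0.4075/(2π·0.0442) = 1.467 m·K/W
  R'_fibreglass batt = ln(0.138/0.0971)/(2πk) = 0.3515/(2π·0.0429) = 1.304 m·K/W
ΣR = 0.002814 + 7.599×10^-5 + 1.538 + 1.467 + 1.304 = 4.312 m·K/W
Q' = ΔT/ΣR = (-188 °C − 18.9 °C)/4.312 = -47.98 W/m
From the inner boundary to the cellular glass/cork board interface, ΣR_partial = 1.541 m·K/W.
T_interface = T_in − Q'·ΣR_partial = -188 °C − (-47.98)(1.541) = -114 °C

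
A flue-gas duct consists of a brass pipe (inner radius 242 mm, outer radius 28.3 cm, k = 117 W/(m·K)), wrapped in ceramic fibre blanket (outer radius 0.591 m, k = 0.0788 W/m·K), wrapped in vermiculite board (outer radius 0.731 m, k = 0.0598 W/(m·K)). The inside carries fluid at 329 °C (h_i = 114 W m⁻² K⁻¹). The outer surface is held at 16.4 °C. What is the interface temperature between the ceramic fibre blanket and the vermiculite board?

T = 102 °C

Resistance network (inner→outer):
  R'_conv,in = 1/(2πr h) = 1/(2π·0.242·114) = 0.005769 m·K/W
  R'_brass = ln(0.283/0.242)/(2πk) = 0.1565/(2π·117) = 2.129×10^-4 m·K/W
  R'_ceramic fibre blanket = ln(0.591/0.283)/(2πk) = 0.7364/(2π·0.0788) = 1.487 m·K/W
  R'_vermiculite board = ln(0.731/0.591)/(2πk) = 0.2126/(2π·0.0598) = 0.5658 m·K/W
ΣR = 0.005769 + 2.129×10^-4 + 1.487 + 0.5658 = 2.059 m·K/W
Q' = ΔT/ΣR = (329 °C − 16.4 °C)/2.059 = 151.8 W/m
From the inner boundary to the ceramic fibre blanket/vermiculite board interface, ΣR_partial = 1.493 m·K/W.
T_interface = T_in − Q'·ΣR_partial = 329 °C − (151.8)(1.493) = 102 °C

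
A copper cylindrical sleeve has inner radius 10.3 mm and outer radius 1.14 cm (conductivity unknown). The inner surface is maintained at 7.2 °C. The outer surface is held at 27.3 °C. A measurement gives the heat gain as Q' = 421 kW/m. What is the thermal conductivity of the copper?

ΣR = ΔT/Q' = |7.2 − 27.3|/4.21×10^5 = 4.774×10^-5 m·K/W
ln(r₂/r₁)/(2πk) = 4.774×10^-5 ⇒ k = 0.1015/(2π·4.774×10^-5) = 338 W/m·K

k = 338 W/m·K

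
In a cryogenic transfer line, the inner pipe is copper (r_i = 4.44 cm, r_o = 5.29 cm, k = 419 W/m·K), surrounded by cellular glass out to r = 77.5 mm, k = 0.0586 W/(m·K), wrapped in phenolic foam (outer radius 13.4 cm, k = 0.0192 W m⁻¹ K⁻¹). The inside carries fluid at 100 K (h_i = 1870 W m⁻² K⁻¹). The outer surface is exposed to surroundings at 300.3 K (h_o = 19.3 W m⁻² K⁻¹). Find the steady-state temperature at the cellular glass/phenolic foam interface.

T = 137 K

Treat each layer as a resistance in series:
  R'_conv,in = 1/(2πr h) = 1/(2π·0.0444·1870) = 0.001917 m·K/W
  R'_copper = ln(0.0529/0.0444)/(2πk) = 0.1752/(2π·419) = 6.654×10^-5 m·K/W
  R'_cellular glass = ln(0.0775/0.0529)/(2πk) = 0.3819/(2π·0.0586) = 1.037 m·K/W
  R'_phenolic foam = ln(0.134/0.0775)/(2πk) = 0.5476/(2π·0.0192) = 4.539 m·K/W
  R'_conv,out = 1/(2πr h) = 1/(2π·0.134·19.3) = 0.06154 m·K/W
ΣR = 0.001917 + 6.654×10^-5 + 1.037 + 4.539 + 0.06154 = 5.640 m·K/W
Q' = ΔT/ΣR = (100 K − 300.3 K)/5.640 = -35.51 W/m
From the inner boundary to the cellular glass/phenolic foam interface, ΣR_partial = 1.039 m·K/W.
T_interface = T_in − Q'·ΣR_partial = 100 K − (-35.51)(1.039) = 137 K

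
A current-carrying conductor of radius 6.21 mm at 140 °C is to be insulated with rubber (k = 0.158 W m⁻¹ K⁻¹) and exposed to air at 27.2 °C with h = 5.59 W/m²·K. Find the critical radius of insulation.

For a cylinder, r_cr = k_ins/h = 0.158/5.59 = 0.0283 m = 2.83 cm

r_cr = 2.83 cm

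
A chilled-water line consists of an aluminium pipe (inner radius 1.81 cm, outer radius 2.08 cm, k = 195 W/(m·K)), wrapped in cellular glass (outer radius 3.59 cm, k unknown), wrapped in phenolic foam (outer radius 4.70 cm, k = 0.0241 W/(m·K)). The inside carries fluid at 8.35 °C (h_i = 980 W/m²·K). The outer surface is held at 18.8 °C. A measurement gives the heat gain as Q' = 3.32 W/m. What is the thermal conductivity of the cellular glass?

ΣR = ΔT/Q' = |8.35 − 18.8|/3.32 = 3.148 m·K/W
Known resistances:
  R'_conv,in = 1/(2πr h) = 1/(2π·0.0181·980) = 0.008973 m·K/W
  R'_aluminium = ln(0.0208/0.0181)/(2πk) = 0.1390/(2π·195) = 1.135×10^-4 m·K/W
  R'_phenolic foam = ln(0.0470/0.0359)/(2πk) = 0.2694/(2π·0.0241) = 1.779 m·K/W
R_cellular glass = ΣR − ΣR_known = 3.148 − 1.788 = 1.360 m·K/W
ln(r₂/r₁)/(2πk) = 1.360 ⇒ k = 0.5458/(2π·1.360) = 0.0639 W/m·K

k = 0.0639 W/m·K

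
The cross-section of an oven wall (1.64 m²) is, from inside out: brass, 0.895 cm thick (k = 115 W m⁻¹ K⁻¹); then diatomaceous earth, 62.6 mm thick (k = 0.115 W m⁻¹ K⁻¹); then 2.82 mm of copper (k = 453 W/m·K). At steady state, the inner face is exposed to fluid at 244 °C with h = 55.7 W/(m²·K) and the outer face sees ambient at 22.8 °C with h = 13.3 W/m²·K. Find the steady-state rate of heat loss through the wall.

Series thermal resistances, inner to outer:
  R_conv,in = 1/(hA) = 1/(55.7·1.64) = 0.01095 K/W
  R_brass = L/(kA) = 0.00895/(115·1.64) = 4.745×10^-5 K/W
  R_diatomaceous earth = L/(kA) = 0.0626/(0.115·1.64) = 0.3319 K/W
  R_copper = L/(kA) = 0.00282/(453·1.64) = 3.796×10^-6 K/W
  R_conv,out = 1/(hA) = 1/(13.3·1.64) = 0.04585 K/W
ΣR = 0.01095 + 4.745×10^-5 + 0.3319 + 3.796×10^-6 + 0.04585 = 0.3888 K/W
Q = ΔT/ΣR = (244 °C − 22.8 °C)/0.3888 = 569 W

Q = 569 W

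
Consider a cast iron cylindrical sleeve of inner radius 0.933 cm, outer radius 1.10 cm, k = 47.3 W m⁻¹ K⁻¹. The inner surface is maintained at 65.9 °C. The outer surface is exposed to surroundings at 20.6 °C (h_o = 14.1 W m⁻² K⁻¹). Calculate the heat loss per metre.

Resistance network (inner→outer):
  R'_cast iron = ln(0.0110/0.00933)/(2πk) = 0.1647/(2π·47.3) = 5.540×10^-4 m·K/W
  R'_conv,out = 1/(2πr h) = 1/(2π·0.0110·14.1) = 1.026 m·K/W
ΣR = 5.540×10^-4 + 1.026 = 1.027 m·K/W
Q' = ΔT/ΣR = (65.9 °C − 20.6 °C)/1.027 = 44.1 W/m

Q' = 44.1 W/m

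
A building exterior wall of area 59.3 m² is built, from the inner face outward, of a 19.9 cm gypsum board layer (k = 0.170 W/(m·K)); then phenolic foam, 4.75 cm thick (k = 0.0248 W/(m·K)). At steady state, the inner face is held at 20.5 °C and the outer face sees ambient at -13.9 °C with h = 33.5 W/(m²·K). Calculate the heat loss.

Resistance network (inner→outer):
  R_gypsum board = L/(kA) = 0.199/(0.170·59.3) = 0.01974 K/W
  R_phenolic foam = L/(kA) = 0.0475/(0.0248·59.3) = 0.03230 K/W
  R_conv,out = 1/(hA) = 1/(33.5·59.3) = 5.034×10^-4 K/W
ΣR = 0.01974 + 0.03230 + 5.034×10^-4 = 0.05254 K/W
Q = ΔT/ΣR = (20.5 °C − -13.9 °C)/0.05254 = 655 W

Q = 655 W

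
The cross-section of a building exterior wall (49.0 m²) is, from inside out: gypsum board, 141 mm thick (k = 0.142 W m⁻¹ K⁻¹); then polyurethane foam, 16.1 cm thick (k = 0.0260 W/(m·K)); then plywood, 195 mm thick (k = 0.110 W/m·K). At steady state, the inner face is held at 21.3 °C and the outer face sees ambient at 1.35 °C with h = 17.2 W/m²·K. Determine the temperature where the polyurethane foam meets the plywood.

T = 5.40 °C

Series thermal resistances, inner to outer:
  R_gypsum board = L/(kA) = 0.141/(0.142·49.0) = 0.02026 K/W
  R_polyurethane foam = L/(kA) = 0.161/(0.0260·49.0) = 0.1264 K/W
  R_plywood = L/(kA) = 0.195/(0.110·49.0) = 0.03618 K/W
  R_conv,out = 1/(hA) = 1/(17.2·49.0) = 0.001187 K/W
ΣR = 0.02026 + 0.1264 + 0.03618 + 0.001187 = 0.1840 K/W
Q = ΔT/ΣR = (21.3 °C − 1.35 °C)/0.1840 = 108.4 W
From the inner boundary to the polyurethane foam/plywood interface, ΣR_partial = 0.1467 K/W.
T_interface = T_in − Q·ΣR_partial = 21.3 °C − (108.4)(0.1467) = 5.40 °C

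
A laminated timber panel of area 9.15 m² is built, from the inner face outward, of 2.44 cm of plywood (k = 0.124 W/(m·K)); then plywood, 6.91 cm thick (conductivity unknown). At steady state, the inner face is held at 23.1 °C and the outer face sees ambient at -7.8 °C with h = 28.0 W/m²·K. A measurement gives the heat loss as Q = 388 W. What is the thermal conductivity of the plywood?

k = 0.139 W/m·K

ΣR = ΔT/Q = |23.1 − -7.8|/388 = 0.07964 K/W
Known resistances:
  R_plywood = L/(kA) = 0.0244/(0.124·9.15) = 0.02151 K/W
  R_conv,out = 1/(hA) = 1/(28.0·9.15) = 0.003903 K/W
R_plywood = ΣR − ΣR_known = 0.07964 − 0.02541 = 0.05423 K/W
L/(kA) = 0.05423 ⇒ k = 0.0691/(0.05423·9.15) = 0.139 W/m·K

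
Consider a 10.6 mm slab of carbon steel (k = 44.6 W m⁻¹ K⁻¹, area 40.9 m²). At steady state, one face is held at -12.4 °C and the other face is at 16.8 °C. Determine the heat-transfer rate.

Q = kA·ΔT/L = 44.6 × 40.9 × |-12.4 °C − 16.8 °C| / 0.0106 = 5.02×10^6 W

Q = 5.02×10^6 W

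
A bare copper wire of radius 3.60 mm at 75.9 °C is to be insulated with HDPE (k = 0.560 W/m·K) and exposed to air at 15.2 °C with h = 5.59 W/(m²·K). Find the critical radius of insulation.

For a cylinder, r_cr = k_ins/h = 0.560/5.59 = 0.100 m = 10.0 cm

r_cr = 10.0 cm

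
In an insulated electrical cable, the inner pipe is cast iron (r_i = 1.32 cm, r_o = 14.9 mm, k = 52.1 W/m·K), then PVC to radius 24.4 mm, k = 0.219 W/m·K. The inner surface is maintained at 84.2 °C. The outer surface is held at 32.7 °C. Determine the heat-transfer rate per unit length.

Series thermal resistances, inner to outer:
  R'_cast iron = ln(0.0149/0.0132)/(2πk) = 0.1211/(2π·52.1) = 3.701×10^-4 m·K/W
  R'_PVC = ln(0.0244/0.0149)/(2πk) = 0.4932/(2π·0.219) = 0.3584 m·K/W
ΣR = 3.701×10^-4 + 0.3584 = 0.3588 m·K/W
Q' = ΔT/ΣR = (84.2 °C − 32.7 °C)/0.3588 = 144 W/m

Q' = 144 W/m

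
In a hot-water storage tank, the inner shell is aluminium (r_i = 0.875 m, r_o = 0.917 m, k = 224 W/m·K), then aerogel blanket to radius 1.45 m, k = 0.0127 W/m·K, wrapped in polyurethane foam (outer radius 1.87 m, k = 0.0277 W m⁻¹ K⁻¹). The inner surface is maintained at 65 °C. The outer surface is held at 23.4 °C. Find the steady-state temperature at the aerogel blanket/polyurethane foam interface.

T = 29.7 °C

Treat each layer as a resistance in series:
  R_aluminium = (1/0.875 − 1/0.917)/(4πk) = 0.05234/(4π·224) = 1.860×10^-5 K/W
  R_aerogel blanket = (1/0.917 − 1/1.45)/(4πk) = 0.4009/(4π·0.0127) = 2.512 K/W
  R_polyurethane foam = (1/1.45 − 1/1.87)/(4πk) = 0.1549/(4π·0.0277) = 0.4450 K/W
ΣR = 1.860×10^-5 + 2.512 + 0.4450 = 2.957 K/W
Q = ΔT/ΣR = (65 °C − 23.4 °C)/2.957 = 14.07 W
From the inner boundary to the aerogel blanket/polyurethane foam interface, ΣR_partial = 2.512 K/W.
T_interface = T_in − Q·ΣR_partial = 65 °C − (14.07)(2.512) = 29.7 °C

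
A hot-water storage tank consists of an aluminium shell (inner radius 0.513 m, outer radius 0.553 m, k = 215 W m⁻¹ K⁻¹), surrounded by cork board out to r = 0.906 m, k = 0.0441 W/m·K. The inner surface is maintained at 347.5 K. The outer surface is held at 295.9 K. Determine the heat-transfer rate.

Q = 40.6 W

Series thermal resistances, inner to outer:
  R_aluminium = (1/0.513 − 1/0.553)/(4πk) = 0.1410/(4π·215) = 5.219×10^-5 K/W
  R_cork board = (1/0.553 − 1/0.906)/(4πk) = 0.7046/(4π·0.0441) = 1.271 K/W
ΣR = 5.219×10^-5 + 1.271 = 1.271 K/W
Q = ΔT/ΣR = (347.5 K − 295.9 K)/1.271 = 40.6 W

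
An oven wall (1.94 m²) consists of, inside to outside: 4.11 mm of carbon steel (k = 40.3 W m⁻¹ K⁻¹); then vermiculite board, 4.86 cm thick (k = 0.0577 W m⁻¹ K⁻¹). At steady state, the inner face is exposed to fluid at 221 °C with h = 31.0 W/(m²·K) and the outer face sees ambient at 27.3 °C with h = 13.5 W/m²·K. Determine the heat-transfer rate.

Q = 396 W

Series thermal resistances, inner to outer:
  R_conv,in = 1/(hA) = 1/(31.0·1.94) = 0.01663 K/W
  R_carbon steel = L/(kA) = 0.00411/(40.3·1.94) = 5.257×10^-5 K/W
  R_vermiculite board = L/(kA) = 0.0486/(0.0577·1.94) = 0.4342 K/W
  R_conv,out = 1/(hA) = 1/(13.5·1.94) = 0.03818 K/W
ΣR = 0.01663 + 5.257×10^-5 + 0.4342 + 0.03818 = 0.4891 K/W
Q = ΔT/ΣR = (221 °C − 27.3 °C)/0.4891 = 396 W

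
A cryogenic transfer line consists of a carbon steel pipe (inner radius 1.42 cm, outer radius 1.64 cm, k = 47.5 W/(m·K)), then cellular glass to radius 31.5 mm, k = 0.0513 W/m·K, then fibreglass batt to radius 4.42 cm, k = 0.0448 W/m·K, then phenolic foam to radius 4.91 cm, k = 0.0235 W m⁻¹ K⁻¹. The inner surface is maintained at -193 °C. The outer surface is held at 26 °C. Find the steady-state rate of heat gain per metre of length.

Q' = 55.6 W/m

Resistance network (inner→outer):
  R'_carbon steel = ln(0.0164/0.0142)/(2πk) = 0.1440/(2π·47.5) = 4.826×10^-4 m·K/W
  R'_cellular glass = ln(0.0315/0.0164)/(2πk) = 0.6527/(2π·0.0513) = 2.025 m·K/W
  R'_fibreglass batt = ln(0.0442/0.0315)/(2πk) = 0.3387/(2π·0.0448) = 1.203 m·K/W
  R'_phenolic foam = ln(0.0491/0.0442)/(2πk) = 0.1051/(2π·0.0235) = 0.7120 m·K/W
ΣR = 4.826×10^-4 + 2.025 + 1.203 + 0.7120 = 3.940 m·K/W
Q' = ΔT/ΣR = (-193 °C − 26 °C)/3.940 = -55.6 W/m
(Negative Q' ⇒ heat flows inward; heat gain = 55.6 W/m.)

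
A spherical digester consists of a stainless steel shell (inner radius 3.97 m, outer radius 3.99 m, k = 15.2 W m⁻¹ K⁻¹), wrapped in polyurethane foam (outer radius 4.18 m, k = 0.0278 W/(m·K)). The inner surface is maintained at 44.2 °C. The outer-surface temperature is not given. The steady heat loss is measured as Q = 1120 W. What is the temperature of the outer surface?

Sum the resistances:
  R_stainless steel = (1/3.97 − 1/3.99)/(4πk) = 0.001263/(4π·15.2) = 6.610×10^-6 K/W
  R_polyurethane foam = (1/3.99 − 1/4.18)/(4πk) = 0.01139/(4π·0.0278) = 0.03261 K/W
ΣR = 0.03262 K/W
ΔT = Q·ΣR = 1120 × 0.03262 = 36.53 K
Heat flows outward, so T_out = T_in − ΔT = 44.2 − 36.53 = 7.67 °C

T_out = 7.67 °C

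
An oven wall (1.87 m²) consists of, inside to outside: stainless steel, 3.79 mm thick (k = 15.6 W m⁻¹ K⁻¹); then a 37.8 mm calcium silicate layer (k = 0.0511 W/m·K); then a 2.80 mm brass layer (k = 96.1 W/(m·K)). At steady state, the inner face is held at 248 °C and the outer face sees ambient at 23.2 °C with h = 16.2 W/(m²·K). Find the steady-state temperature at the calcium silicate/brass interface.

Resistance network (inner→outer):
  R_stainless steel = L/(kA) = 0.00379/(15.6·1.87) = 1.299×10^-4 K/W
  R_calcium silicate = L/(kA) = 0.0378/(0.0511·1.87) = 0.3956 K/W
  R_brass = L/(kA) = 0.00280/(96.1·1.87) = 1.558×10^-5 K/W
  R_conv,out = 1/(hA) = 1/(16.2·1.87) = 0.03301 K/W
ΣR = 1.299×10^-4 + 0.3956 + 1.558×10^-5 + 0.03301 = 0.4288 K/W
Q = ΔT/ΣR = (248 °C − 23.2 °C)/0.4288 = 524.3 W
From the inner boundary to the calcium silicate/brass interface, ΣR_partial = 0.3957 K/W.
T_interface = T_in − Q·ΣR_partial = 248 °C − (524.3)(0.3957) = 40.5 °C

T = 40.5 °C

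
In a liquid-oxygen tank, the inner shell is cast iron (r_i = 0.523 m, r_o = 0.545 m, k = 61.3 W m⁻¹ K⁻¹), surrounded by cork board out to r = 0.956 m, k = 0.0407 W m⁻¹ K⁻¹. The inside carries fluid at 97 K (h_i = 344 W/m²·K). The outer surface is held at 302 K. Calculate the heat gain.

Q = 133 W

Treat each layer as a resistance in series:
  R_conv,in = 1/(4πr²h) = 1/(4π·0.523²·344) = 8.457×10^-4 K/W
  R_cast iron = (1/0.523 − 1/0.545)/(4πk) = 0.07718/(4π·61.3) = 1.002×10^-4 K/W
  R_cork board = (1/0.545 − 1/0.956)/(4πk) = 0.7888/(4π·0.0407) = 1.542 K/W
ΣR = 8.457×10^-4 + 1.002×10^-4 + 1.542 = 1.543 K/W
Q = ΔT/ΣR = (97 K − 302 K)/1.543 = -133 W
(Negative Q ⇒ heat flows inward; heat gain = 133 W.)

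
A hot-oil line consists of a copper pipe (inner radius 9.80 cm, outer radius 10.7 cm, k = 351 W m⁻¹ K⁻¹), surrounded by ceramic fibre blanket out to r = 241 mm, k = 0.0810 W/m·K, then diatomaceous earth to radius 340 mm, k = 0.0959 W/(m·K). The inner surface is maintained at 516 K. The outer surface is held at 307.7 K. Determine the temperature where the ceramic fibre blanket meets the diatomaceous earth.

Series thermal resistances, inner to outer:
  R'_copper = ln(0.107/0.0980)/(2πk) = 0.08786/(2π·351) = 3.984×10^-5 m·K/W
  R'_ceramic fibre blanket = ln(0.241/0.107)/(2πk) = 0.8120/(2π·0.0810) = 1.595 m·K/W
  R'_diatomaceous earth = ln(0.340/0.241)/(2πk) = 0.3441/(2π·0.0959) = 0.5711 m·K/W
ΣR = 3.984×10^-5 + 1.595 + 0.5711 = 2.166 m·K/W
Q' = ΔT/ΣR = (516 K − 307.7 K)/2.166 = 96.17 W/m
From the inner boundary to the ceramic fibre blanket/diatomaceous earth interface, ΣR_partial = 1.595 m·K/W.
T_interface = T_in − Q'·ΣR_partial = 516 K − (96.17)(1.595) = 362.6 K

T = 362.6 K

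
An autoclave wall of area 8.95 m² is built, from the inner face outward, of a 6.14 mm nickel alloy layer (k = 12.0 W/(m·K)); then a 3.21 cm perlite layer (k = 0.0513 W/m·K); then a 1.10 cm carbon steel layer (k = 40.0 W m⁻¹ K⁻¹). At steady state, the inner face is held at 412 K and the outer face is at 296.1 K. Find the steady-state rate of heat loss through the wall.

Resistance network (inner→outer):
  R_nickel alloy = L/(kA) = 0.00614/(12.0·8.95) = 5.717×10^-5 K/W
  R_perlite = L/(kA) = 0.0321/(0.0513·8.95) = 0.06991 K/W
  R_carbon steel = L/(kA) = 0.0110/(40.0·8.95) = 3.073×10^-5 K/W
ΣR = 5.717×10^-5 + 0.06991 + 3.073×10^-5 = 0.07000 K/W
Q = ΔT/ΣR = (412 K − 296.1 K)/0.07000 = 1660 W

Q = 1660 W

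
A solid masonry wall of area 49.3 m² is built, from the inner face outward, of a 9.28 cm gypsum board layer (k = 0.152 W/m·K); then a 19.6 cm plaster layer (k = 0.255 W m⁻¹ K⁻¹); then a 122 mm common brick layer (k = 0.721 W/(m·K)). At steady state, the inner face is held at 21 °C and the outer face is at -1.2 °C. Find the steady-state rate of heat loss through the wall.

Q = 707 W

Resistance network (inner→outer):
  R_gypsum board = L/(kA) = 0.0928/(0.152·49.3) = 0.01238 K/W
  R_plaster = L/(kA) = 0.196/(0.255·49.3) = 0.01559 K/W
  R_common brick = L/(kA) = 0.122/(0.721·49.3) = 0.003432 K/W
ΣR = 0.01238 + 0.01559 + 0.003432 = 0.03140 K/W
Q = ΔT/ΣR = (21 °C − -1.2 °C)/0.03140 = 707 W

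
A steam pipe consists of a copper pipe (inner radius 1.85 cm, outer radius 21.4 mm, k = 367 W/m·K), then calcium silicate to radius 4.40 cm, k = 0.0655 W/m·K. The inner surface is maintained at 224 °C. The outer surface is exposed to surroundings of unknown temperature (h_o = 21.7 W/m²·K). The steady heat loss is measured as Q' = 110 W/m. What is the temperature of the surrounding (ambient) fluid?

Sum the resistances:
  R'_copper = ln(0.0214/0.0185)/(2πk) = 0.1456/(2π·367) = 6.315×10^-5 m·K/W
  R'_calcium silicate = ln(0.0440/0.0214)/(2πk) = 0.7208/(2π·0.0655) = 1.751 m·K/W
  R'_conv,out = 1/(2πr h) = 1/(2π·0.0440·21.7) = 0.1667 m·K/W
ΣR = 1.918 m·K/W
ΔT = Q'·ΣR = 110 × 1.918 = 211.0 K
Heat flows outward, so T_out = T_in − ΔT = 224 − 211.0 = 13.0 °C

T_out = 13.0 °C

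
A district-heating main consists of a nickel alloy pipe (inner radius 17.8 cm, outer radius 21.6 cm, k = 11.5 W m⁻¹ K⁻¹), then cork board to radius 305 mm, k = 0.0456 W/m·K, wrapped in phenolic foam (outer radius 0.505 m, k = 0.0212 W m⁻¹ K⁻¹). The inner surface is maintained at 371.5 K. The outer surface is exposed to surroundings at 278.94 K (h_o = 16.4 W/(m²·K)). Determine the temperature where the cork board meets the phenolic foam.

Series thermal resistances, inner to outer:
  R'_nickel alloy = ln(0.216/0.178)/(2πk) = 0.1935/(2π·11.5) = 0.002678 m·K/W
  R'_cork board = ln(0.305/0.216)/(2πk) = 0.3450/(2π·0.0456) = 1.204 m·K/W
  R'_phenolic foam = ln(0.505/0.305)/(2πk) = 0.5042/(2π·0.0212) = 3.786 m·K/W
  R'_conv,out = 1/(2πr h) = 1/(2π·0.505·16.4) = 0.01922 m·K/W
ΣR = 0.002678 + 1.204 + 3.786 + 0.01922 = 5.012 m·K/W
Q' = ΔT/ΣR = (371.5 K − 278.94 K)/5.012 = 18.47 W/m
From the inner boundary to the cork board/phenolic foam interface, ΣR_partial = 1.207 m·K/W.
T_interface = T_in − Q'·ΣR_partial = 371.5 K − (18.47)(1.207) = 349.2 K

T = 349.2 K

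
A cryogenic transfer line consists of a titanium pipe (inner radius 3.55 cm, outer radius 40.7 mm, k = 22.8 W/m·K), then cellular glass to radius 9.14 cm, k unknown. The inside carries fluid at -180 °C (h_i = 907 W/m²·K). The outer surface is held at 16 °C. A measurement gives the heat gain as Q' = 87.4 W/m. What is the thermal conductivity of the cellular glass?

k = 0.0576 W/m·K

ΣR = ΔT/Q' = |-180 − 16|/87.4 = 2.243 m·K/W
Known resistances:
  R'_conv,in = 1/(2πr h) = 1/(2π·0.0355·907) = 0.004943 m·K/W
  R'_titanium = ln(0.0407/0.0355)/(2πk) = 0.1367/(2π·22.8) = 9.542×10^-4 m·K/W
R_cellular glass = ΣR − ΣR_known = 2.243 − 0.005897 = 2.237 m·K/W
ln(r₂/r₁)/(2πk) = 2.237 ⇒ k = 0.8090/(2π·2.237) = 0.0576 W/m·K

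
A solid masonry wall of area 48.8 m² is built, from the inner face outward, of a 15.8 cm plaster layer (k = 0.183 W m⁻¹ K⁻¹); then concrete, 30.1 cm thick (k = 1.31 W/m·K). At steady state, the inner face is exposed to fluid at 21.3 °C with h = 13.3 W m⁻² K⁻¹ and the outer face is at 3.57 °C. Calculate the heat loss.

Series thermal resistances, inner to outer:
  R_conv,in = 1/(hA) = 1/(13.3·48.8) = 0.001541 K/W
  R_plaster = L/(kA) = 0.158/(0.183·48.8) = 0.01769 K/W
  R_concrete = L/(kA) = 0.301/(1.31·48.8) = 0.004708 K/W
ΣR = 0.001541 + 0.01769 + 0.004708 = 0.02394 K/W
Q = ΔT/ΣR = (21.3 °C − 3.57 °C)/0.02394 = 741 W

Q = 741 W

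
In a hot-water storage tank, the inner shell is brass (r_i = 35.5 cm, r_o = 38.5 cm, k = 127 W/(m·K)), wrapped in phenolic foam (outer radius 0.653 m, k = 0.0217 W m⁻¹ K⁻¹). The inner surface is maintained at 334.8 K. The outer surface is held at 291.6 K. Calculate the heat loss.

Treat each layer as a resistance in series:
  R_brass = (1/0.355 − 1/0.385)/(4πk) = 0.2195/(4π·127) = 1.375×10^-4 K/W
  R_phenolic foam = (1/0.385 − 1/0.653)/(4πk) = 1.066/(4π·0.0217) = 3.909 K/W
ΣR = 1.375×10^-4 + 3.909 = 3.909 K/W
Q = ΔT/ΣR = (334.8 K − 291.6 K)/3.909 = 11.1 W

Q = 11.1 W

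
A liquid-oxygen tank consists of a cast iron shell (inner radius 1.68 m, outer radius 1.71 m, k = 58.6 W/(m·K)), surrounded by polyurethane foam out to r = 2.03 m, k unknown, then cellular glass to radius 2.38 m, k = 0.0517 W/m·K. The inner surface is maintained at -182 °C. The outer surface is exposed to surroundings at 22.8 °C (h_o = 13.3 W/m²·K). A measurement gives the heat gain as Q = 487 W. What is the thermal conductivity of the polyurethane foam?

k = 0.0238 W/m·K

ΣR = ΔT/Q = |-182 − 22.8|/487 = 0.4205 K/W
Known resistances:
  R_cast iron = (1/1.68 − 1/1.71)/(4πk) = 0.01044/(4π·58.6) = 1.418×10^-5 K/W
  R_cellular glass = (1/2.03 − 1/2.38)/(4πk) = 0.07244/(4π·0.0517) = 0.1115 K/W
  R_conv,out = 1/(4πr²h) = 1/(4π·2.38²·13.3) = 0.001056 K/W
R_polyurethane foam = ΣR − ΣR_known = 0.4205 − 0.1126 = 0.3079 K/W
(1/r₁−1/r₂)/(4πk) = 0.3079 ⇒ k = 0.09218/(4π·0.3079) = 0.0238 W/m·K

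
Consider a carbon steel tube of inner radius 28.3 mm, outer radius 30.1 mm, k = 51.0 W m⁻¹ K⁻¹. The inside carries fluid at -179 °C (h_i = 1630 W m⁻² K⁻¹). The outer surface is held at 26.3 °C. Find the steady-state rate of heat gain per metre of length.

Q' = 56.4 kW/m

Series thermal resistances, inner to outer:
  R'_conv,in = 1/(2πr h) = 1/(2π·0.0283·1630) = 0.003450 m·K/W
  R'_carbon steel = ln(0.0301/0.0283)/(2πk) = 0.06166/(2π·51.0) = 1.924×10^-4 m·K/W
ΣR = 0.003450 + 1.924×10^-4 = 0.003642 m·K/W
Q' = ΔT/ΣR = (-179 °C − 26.3 °C)/0.003642 = -56400 W/m
(Negative Q' ⇒ heat flows inward; heat gain = 56400 W/m.)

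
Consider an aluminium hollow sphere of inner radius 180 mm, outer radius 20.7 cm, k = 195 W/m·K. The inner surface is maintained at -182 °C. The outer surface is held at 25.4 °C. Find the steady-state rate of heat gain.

Q = 4πk·ΔT/(1/r₁ − 1/r₂) = 4π × 195 × 207.4 / (1/0.180 − 1/0.207) = 7.01×10^5 W

Q = 7.01×10^5 W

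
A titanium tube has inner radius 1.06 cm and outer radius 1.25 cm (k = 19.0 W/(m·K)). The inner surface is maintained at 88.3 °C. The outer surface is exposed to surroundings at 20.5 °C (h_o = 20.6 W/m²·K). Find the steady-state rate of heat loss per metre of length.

Treat each layer as a resistance in series:
  R'_titanium = ln(0.0125/0.0106)/(2πk) = 0.1649/(2π·19.0) = 0.001381 m·K/W
  R'_conv,out = 1/(2πr h) = 1/(2π·0.0125·20.6) = 0.6181 m·K/W
ΣR = 0.001381 + 0.6181 = 0.6195 m·K/W
Q' = ΔT/ΣR = (88.3 °C − 20.5 °C)/0.6195 = 109 W/m

Q' = 109 W/m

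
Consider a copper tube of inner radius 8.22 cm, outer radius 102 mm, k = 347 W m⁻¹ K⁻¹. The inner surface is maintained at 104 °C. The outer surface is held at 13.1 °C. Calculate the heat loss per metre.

Q' = 2πk·ΔT/ln(r₂/r₁) = 2π × 347 × 90.9 / ln(0.102/0.0822) = 9.18×10^5 W/m

Q' = 918 kW/m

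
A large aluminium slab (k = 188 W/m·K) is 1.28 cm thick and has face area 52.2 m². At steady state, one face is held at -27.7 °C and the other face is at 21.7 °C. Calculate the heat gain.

Q = 37900 kW

Q = kA·ΔT/L = 188 × 52.2 × |-27.7 °C − 21.7 °C| / 0.0128 = 3.79×10^7 W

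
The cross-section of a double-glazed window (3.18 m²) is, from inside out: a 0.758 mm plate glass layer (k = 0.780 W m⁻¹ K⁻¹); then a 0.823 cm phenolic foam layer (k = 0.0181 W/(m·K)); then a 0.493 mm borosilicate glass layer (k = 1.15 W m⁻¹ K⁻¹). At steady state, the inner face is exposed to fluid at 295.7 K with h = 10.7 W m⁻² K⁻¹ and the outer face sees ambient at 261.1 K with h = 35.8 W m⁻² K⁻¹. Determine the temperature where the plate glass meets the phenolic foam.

T = 290.0 K

Series thermal resistances, inner to outer:
  R_conv,in = 1/(hA) = 1/(10.7·3.18) = 0.02939 K/W
  R_plate glass = L/(kA) = 7.58×10^-4/(0.780·3.18) = 3.056×10^-4 K/W
  R_phenolic foam = L/(kA) = 0.00823/(0.0181·3.18) = 0.1430 K/W
  R_borosilicate glass = L/(kA) = 4.93×10^-4/(1.15·3.18) = 1.348×10^-4 K/W
  R_conv,out = 1/(hA) = 1/(35.8·3.18) = 0.008784 K/W
ΣR = 0.02939 + 3.056×10^-4 + 0.1430 + 1.348×10^-4 + 0.008784 = 0.1816 K/W
Q = ΔT/ΣR = (295.7 K − 261.1 K)/0.1816 = 190.5 W
From the inner boundary to the plate glass/phenolic foam interface, ΣR_partial = 0.02970 K/W.
T_interface = T_in − Q·ΣR_partial = 295.7 K − (190.5)(0.02970) = 290.0 K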